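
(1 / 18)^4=1 / 104976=0.00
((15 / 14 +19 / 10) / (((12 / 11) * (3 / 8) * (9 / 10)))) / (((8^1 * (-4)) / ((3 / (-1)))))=143 / 189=0.76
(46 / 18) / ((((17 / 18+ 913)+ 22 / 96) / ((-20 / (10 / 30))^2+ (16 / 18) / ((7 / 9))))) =9276544 / 921487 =10.07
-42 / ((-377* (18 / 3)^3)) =7 / 13572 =0.00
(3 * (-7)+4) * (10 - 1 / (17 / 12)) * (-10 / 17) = 1580 / 17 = 92.94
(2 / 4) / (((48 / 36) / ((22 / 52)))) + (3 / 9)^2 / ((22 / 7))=3995 / 20592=0.19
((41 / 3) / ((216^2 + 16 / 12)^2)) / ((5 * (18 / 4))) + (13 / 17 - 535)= -1334520031801463 / 2498000499960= -534.24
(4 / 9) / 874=2 / 3933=0.00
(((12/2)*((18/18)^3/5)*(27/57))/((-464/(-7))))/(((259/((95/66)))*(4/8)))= 9/94424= 0.00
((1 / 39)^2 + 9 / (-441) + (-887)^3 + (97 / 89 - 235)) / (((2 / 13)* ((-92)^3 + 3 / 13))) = 4628990673867073 / 794630622618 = 5825.34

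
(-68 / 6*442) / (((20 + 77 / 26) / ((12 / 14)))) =-781456 / 4179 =-187.00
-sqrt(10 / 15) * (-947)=773.22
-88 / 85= -1.04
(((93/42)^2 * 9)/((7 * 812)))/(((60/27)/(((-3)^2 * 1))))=700569/22281280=0.03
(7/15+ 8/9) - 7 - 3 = -389/45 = -8.64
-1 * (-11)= 11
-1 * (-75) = 75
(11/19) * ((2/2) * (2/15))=22/285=0.08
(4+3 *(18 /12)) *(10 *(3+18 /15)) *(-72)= -25704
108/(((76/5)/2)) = 270/19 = 14.21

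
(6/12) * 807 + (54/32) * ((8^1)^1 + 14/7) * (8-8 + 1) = 420.38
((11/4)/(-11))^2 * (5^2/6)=25/96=0.26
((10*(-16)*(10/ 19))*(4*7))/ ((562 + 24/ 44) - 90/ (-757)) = -186524800/ 44510407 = -4.19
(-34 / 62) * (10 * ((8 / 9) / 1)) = -1360 / 279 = -4.87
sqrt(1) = 1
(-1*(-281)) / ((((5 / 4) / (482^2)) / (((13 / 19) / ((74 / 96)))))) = 162946477824 / 3515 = 46357461.69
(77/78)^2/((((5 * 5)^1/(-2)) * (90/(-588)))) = 290521/570375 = 0.51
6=6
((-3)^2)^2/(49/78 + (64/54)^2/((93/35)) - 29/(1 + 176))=8424048438/103272623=81.57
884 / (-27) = -884 / 27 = -32.74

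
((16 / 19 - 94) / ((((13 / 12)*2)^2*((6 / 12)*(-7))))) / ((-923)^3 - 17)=-31860 / 4418587572217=-0.00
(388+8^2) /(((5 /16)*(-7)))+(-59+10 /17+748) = 287361 /595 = 482.96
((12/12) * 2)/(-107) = -2/107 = -0.02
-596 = -596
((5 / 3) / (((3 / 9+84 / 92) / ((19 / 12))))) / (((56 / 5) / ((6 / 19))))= 575 / 9632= 0.06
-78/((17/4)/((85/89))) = -17.53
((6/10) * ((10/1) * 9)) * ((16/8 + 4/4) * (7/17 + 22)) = 61722/17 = 3630.71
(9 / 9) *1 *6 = 6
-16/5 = -3.20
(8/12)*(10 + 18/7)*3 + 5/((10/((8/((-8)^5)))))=1441785/57344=25.14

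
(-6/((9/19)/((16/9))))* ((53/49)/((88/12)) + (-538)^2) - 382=-94859879710/14553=-6518235.40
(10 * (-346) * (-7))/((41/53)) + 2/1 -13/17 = 31310.02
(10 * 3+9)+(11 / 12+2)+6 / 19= 42.23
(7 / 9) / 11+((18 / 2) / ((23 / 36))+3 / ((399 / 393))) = 5182382 / 302841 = 17.11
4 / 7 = 0.57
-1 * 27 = -27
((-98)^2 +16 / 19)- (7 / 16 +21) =9583.40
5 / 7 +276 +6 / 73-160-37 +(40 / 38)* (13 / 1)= 907604 / 9709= 93.48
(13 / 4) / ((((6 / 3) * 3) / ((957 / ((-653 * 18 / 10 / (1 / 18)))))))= -20735 / 846288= -0.02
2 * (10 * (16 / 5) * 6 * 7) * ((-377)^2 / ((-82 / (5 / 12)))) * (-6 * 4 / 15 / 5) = 127347584 / 205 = 621207.73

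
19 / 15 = 1.27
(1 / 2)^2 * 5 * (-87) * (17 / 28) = -7395 / 112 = -66.03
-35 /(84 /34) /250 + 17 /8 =1241 /600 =2.07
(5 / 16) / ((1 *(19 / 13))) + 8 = 2497 / 304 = 8.21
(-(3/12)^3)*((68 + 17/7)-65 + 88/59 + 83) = -37137/26432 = -1.41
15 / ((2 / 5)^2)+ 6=399 / 4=99.75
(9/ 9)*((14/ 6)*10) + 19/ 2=197/ 6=32.83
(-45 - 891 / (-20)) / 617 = -9 / 12340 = -0.00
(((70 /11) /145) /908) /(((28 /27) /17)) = 459 /579304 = 0.00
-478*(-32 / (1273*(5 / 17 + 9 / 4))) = 1040128 / 220229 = 4.72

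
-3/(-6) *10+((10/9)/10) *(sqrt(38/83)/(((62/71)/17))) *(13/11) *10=5+78455 *sqrt(3154)/254727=22.30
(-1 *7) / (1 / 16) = -112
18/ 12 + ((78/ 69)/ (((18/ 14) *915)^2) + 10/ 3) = 15077587573/ 3119500350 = 4.83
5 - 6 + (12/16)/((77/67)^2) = -10249/23716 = -0.43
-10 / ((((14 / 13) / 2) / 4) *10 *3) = -52 / 21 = -2.48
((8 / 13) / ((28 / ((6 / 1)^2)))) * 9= 648 / 91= 7.12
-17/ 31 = -0.55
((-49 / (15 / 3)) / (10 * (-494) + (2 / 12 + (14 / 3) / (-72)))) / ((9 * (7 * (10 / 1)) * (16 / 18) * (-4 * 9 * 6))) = -0.00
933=933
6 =6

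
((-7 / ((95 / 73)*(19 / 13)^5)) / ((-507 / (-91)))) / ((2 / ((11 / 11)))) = -102162697 / 1411376430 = -0.07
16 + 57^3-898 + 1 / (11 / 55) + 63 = 184379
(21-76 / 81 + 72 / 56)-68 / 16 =38777 / 2268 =17.10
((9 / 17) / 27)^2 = 1 / 2601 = 0.00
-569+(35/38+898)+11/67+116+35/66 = 18761872/42009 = 446.62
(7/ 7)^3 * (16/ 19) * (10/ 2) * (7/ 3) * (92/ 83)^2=4739840/ 392673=12.07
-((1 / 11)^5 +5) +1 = -4.00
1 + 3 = 4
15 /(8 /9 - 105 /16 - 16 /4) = -2160 /1393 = -1.55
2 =2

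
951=951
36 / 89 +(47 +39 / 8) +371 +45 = 333415 / 712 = 468.28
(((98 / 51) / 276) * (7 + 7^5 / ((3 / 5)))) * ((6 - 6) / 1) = 0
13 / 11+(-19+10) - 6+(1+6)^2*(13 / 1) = 6855 / 11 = 623.18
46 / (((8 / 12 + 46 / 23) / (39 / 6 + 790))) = 109917 / 8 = 13739.62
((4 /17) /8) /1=0.03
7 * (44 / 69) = 308 / 69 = 4.46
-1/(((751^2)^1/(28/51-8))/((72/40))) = 228/9588017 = 0.00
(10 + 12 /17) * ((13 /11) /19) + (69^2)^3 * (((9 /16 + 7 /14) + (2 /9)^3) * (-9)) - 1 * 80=-59271203902496097 /56848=-1042626018549.40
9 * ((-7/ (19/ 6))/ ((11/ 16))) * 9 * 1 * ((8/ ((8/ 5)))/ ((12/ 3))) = -68040/ 209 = -325.55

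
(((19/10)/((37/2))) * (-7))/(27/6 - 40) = 266/13135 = 0.02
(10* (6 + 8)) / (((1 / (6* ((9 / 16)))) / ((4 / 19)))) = 1890 / 19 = 99.47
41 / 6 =6.83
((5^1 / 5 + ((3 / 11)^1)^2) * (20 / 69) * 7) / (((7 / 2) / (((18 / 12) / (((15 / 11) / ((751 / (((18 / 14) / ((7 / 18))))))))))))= 9567740 / 61479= 155.63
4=4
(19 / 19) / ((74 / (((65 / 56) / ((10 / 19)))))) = 247 / 8288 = 0.03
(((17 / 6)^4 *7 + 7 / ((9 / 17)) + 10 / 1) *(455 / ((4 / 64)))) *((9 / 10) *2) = 55941613 / 9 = 6215734.78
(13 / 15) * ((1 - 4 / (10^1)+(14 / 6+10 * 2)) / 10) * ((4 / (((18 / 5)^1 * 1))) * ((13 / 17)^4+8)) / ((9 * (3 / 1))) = 1038590696 / 1522170225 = 0.68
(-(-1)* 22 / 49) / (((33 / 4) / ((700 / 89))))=800 / 1869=0.43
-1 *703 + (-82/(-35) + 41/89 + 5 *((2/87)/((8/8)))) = -189725594/271005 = -700.08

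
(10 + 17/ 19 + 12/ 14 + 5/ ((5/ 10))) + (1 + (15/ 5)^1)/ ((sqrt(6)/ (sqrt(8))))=8*sqrt(3)/ 3 + 2893/ 133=26.37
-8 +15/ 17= -121/ 17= -7.12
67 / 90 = 0.74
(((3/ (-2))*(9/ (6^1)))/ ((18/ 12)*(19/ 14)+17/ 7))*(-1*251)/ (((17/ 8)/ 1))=126504/ 2125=59.53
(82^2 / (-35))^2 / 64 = 2825761 / 4900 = 576.69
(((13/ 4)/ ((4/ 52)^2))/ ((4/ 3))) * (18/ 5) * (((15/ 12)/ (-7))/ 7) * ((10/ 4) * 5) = -1482975/ 3136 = -472.89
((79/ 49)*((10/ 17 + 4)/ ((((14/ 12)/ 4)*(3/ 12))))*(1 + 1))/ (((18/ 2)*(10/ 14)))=31.56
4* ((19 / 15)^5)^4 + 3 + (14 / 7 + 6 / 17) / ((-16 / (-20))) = 2589703288086929631025133993 / 5652936441135406494140625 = 458.12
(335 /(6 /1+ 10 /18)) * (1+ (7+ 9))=868.73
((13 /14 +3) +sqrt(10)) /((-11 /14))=-5-14 * sqrt(10) /11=-9.02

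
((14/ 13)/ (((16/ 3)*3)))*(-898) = -3143/ 52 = -60.44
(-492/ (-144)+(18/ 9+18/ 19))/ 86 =1451/ 19608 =0.07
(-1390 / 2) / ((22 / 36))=-12510 / 11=-1137.27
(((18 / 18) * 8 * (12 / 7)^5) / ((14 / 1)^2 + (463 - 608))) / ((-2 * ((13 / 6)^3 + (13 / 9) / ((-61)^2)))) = -266660315136 / 2335852540931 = -0.11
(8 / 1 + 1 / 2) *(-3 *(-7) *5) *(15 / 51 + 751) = 670530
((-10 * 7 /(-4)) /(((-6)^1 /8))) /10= -7 /3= -2.33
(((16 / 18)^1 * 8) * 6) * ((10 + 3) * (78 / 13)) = 3328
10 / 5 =2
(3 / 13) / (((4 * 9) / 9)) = 3 / 52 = 0.06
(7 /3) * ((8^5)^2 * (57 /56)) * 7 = 17850957824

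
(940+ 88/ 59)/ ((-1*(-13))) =55548/ 767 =72.42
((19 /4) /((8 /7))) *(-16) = -133 /2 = -66.50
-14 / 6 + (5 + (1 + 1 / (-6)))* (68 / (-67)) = -553 / 67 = -8.25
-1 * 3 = -3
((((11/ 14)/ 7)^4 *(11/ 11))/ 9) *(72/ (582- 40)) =14641/ 6249044284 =0.00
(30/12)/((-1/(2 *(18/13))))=-90/13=-6.92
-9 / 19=-0.47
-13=-13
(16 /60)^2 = 16 /225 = 0.07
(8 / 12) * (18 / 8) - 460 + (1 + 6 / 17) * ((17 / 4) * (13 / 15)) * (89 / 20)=-523589 / 1200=-436.32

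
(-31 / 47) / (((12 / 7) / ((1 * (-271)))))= 58807 / 564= 104.27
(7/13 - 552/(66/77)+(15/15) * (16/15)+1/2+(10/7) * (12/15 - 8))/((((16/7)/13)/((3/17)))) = -1780453/2720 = -654.58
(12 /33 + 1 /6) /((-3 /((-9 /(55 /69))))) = 483 /242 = 2.00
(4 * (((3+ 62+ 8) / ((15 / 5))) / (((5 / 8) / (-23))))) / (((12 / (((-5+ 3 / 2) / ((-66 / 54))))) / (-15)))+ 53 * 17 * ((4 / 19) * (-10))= 2283244 / 209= 10924.61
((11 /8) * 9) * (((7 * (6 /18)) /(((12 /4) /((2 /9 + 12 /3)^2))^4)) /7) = 5978214190432 /1162261467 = 5143.61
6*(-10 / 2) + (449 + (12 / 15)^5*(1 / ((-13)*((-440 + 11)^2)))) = 3132722895851 / 7476665625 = 419.00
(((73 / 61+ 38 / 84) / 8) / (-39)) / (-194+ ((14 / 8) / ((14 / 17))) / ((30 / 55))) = 13 / 467565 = 0.00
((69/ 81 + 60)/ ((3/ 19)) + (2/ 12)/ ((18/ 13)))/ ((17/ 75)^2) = 78066875/ 10404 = 7503.54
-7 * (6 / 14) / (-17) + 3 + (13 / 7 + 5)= 1194 / 119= 10.03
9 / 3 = 3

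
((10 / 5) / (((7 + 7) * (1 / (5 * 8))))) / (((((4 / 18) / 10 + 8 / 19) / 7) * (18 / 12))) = 22800 / 379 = 60.16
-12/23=-0.52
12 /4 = 3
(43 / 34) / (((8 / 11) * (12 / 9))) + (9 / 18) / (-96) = 1.30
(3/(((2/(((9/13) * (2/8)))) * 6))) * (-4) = -9/52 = -0.17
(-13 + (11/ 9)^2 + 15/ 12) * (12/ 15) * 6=-6646/ 135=-49.23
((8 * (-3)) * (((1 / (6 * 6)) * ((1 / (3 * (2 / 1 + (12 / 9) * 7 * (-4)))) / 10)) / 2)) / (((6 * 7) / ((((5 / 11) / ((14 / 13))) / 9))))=13 / 37022832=0.00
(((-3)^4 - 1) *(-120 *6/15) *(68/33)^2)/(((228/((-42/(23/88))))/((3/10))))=16572416/4807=3447.56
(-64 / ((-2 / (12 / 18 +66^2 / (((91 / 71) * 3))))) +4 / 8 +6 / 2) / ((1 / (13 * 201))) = 1327083941 / 14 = 94791710.07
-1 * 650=-650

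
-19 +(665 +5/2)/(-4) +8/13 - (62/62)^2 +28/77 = -212665/1144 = -185.90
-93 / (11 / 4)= -33.82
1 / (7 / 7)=1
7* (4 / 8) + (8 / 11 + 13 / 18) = 490 / 99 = 4.95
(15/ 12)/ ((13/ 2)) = 5/ 26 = 0.19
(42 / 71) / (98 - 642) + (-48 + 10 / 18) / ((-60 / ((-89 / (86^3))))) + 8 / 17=194594422009 / 414568579680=0.47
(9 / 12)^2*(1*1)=9 / 16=0.56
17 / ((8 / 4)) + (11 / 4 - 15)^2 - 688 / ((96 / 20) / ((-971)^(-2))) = 158.56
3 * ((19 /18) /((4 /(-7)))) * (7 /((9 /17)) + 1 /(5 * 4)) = -317737 /4320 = -73.55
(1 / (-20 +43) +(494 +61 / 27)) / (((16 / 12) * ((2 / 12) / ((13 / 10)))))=1001663 / 345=2903.37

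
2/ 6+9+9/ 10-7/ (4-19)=107/ 10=10.70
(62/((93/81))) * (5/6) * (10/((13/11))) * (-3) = -14850/13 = -1142.31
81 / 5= 16.20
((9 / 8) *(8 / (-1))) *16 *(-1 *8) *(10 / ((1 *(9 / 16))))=20480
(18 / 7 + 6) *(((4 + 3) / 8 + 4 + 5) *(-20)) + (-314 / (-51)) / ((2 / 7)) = -596657 / 357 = -1671.31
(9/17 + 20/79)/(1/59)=62009/1343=46.17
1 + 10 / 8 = 9 / 4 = 2.25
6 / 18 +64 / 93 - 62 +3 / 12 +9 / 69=-60.60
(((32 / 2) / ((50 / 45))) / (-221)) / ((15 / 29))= -696 / 5525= -0.13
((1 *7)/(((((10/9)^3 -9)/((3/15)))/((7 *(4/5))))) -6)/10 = -488517/695125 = -0.70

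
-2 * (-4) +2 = 10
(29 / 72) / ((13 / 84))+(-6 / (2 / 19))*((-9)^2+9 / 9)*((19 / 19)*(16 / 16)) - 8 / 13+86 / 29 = -4669.05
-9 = -9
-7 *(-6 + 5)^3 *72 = 504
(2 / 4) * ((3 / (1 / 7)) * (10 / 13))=105 / 13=8.08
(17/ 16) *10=85/ 8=10.62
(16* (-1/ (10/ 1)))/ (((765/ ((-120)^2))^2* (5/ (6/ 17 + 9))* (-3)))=1736704/ 4913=353.49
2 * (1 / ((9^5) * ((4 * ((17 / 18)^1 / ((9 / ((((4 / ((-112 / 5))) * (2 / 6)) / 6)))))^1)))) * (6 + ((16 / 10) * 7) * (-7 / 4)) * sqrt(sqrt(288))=0.46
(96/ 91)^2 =9216/ 8281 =1.11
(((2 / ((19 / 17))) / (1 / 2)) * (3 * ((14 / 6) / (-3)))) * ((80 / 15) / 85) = -448 / 855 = -0.52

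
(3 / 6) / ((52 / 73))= 73 / 104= 0.70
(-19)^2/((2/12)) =2166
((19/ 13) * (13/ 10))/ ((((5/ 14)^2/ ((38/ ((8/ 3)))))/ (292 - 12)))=1485876/ 25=59435.04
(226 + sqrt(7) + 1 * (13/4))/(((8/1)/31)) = 31 * sqrt(7)/8 + 28427/32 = 898.60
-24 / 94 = -12 / 47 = -0.26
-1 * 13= -13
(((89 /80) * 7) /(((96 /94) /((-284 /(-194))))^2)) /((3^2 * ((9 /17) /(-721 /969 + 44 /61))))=-1866176602003 /24421686064128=-0.08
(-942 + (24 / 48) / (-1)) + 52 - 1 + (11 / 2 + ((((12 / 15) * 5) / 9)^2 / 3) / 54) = -5813038 / 6561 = -886.00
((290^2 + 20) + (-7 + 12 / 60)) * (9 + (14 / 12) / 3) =35537827 / 45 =789729.49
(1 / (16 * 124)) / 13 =1 / 25792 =0.00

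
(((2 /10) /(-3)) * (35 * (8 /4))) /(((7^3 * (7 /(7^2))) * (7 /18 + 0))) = -12 /49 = -0.24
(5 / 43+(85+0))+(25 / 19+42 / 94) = 3336062 / 38399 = 86.88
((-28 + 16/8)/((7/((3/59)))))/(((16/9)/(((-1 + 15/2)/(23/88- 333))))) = 50193/24186106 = 0.00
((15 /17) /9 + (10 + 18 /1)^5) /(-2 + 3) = 877728773 /51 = 17210368.10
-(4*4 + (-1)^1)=-15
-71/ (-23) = 71/ 23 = 3.09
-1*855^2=-731025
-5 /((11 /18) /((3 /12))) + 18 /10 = -27 /110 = -0.25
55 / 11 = 5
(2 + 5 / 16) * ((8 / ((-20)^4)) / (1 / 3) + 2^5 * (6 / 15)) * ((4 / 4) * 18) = 85248999 / 160000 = 532.81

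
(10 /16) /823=5 /6584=0.00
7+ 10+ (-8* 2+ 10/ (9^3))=739/ 729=1.01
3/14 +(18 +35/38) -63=-43.86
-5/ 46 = -0.11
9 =9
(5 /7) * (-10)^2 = 500 /7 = 71.43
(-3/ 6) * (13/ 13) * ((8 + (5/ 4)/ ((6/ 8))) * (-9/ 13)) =87/ 26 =3.35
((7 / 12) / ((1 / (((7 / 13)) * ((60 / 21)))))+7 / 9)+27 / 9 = 547 / 117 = 4.68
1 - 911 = -910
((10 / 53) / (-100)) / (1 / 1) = -1 / 530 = -0.00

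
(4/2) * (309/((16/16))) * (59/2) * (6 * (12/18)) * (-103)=-7511172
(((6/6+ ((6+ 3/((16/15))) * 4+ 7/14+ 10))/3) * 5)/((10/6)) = 187/4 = 46.75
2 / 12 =1 / 6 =0.17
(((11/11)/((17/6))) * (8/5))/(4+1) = 0.11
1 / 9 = 0.11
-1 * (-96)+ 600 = 696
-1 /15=-0.07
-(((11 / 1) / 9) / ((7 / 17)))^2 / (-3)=34969 / 11907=2.94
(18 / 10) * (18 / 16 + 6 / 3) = 45 / 8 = 5.62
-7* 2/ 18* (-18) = 14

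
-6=-6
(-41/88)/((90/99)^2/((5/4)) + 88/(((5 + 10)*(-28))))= -47355/45904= -1.03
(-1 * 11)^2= 121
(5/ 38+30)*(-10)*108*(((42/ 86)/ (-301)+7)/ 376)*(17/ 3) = -5667234750/ 1651157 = -3432.28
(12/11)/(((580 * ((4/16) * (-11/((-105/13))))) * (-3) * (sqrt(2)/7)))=-294 * sqrt(2)/45617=-0.01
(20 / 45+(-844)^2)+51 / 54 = 12822073 / 18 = 712337.39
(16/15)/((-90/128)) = -1024/675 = -1.52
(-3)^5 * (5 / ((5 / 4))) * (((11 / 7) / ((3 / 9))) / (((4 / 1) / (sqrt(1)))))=-8019 / 7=-1145.57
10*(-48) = -480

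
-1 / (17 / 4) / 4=-1 / 17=-0.06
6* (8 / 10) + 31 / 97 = 2483 / 485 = 5.12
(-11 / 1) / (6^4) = -0.01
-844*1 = -844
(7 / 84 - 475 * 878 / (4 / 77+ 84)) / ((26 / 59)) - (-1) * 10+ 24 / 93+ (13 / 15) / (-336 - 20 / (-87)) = -401755734144578 / 35714627715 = -11249.05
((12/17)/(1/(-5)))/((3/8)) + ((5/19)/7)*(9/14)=-297155/31654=-9.39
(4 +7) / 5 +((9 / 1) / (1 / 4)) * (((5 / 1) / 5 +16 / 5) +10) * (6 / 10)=308.92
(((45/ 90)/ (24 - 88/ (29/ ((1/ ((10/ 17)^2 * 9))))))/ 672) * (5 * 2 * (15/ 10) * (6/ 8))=97875/ 269233664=0.00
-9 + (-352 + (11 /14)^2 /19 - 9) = -1377759 /3724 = -369.97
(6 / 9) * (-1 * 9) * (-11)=66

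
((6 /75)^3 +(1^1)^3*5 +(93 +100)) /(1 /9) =27843822 /15625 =1782.00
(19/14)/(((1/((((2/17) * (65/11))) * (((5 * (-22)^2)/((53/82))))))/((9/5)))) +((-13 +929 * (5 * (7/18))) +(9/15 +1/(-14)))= 2313772084/283815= 8152.40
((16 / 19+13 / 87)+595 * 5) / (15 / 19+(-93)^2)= 2459657 / 7149051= 0.34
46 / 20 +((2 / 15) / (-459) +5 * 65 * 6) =26883167 / 13770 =1952.30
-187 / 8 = -23.38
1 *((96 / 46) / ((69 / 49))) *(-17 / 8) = -1666 / 529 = -3.15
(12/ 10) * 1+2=16/ 5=3.20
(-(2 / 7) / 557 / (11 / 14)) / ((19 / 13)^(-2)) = -1444 / 1035463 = -0.00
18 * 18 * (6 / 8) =243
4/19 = 0.21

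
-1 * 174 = -174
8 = 8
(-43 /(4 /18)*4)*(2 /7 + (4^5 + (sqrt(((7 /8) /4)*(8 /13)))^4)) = -7503164901 /9464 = -792811.17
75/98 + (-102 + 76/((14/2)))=-90.38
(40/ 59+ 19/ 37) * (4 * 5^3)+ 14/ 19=24740062/ 41477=596.48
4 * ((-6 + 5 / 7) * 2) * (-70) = 2960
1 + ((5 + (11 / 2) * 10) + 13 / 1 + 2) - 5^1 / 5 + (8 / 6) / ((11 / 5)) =2495 / 33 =75.61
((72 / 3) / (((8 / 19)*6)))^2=361 / 4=90.25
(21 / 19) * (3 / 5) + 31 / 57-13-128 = -39841 / 285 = -139.79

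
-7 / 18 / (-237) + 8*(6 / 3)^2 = 136519 / 4266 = 32.00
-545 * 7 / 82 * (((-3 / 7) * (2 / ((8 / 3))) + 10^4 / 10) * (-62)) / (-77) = -472907945 / 12628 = -37449.16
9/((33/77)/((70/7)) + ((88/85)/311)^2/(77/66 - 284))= 16602309567550/79058544711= 210.00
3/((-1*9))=-1/3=-0.33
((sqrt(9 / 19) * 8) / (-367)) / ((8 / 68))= -204 * sqrt(19) / 6973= -0.13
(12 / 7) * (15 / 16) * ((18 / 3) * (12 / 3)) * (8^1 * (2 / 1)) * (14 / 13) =8640 / 13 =664.62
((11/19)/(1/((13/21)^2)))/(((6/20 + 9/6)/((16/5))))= 29744/75411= 0.39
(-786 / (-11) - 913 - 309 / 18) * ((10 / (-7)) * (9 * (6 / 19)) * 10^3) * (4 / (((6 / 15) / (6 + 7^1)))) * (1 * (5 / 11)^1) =3315487500000 / 16093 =206020474.74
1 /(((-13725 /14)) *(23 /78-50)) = 364 /17737275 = 0.00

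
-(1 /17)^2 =-1 /289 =-0.00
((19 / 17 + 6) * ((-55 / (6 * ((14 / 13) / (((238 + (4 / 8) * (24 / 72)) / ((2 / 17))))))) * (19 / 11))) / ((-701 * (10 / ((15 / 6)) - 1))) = 100.74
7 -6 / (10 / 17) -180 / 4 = -241 / 5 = -48.20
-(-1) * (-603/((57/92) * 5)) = -194.65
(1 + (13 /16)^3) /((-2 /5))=-31465 /8192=-3.84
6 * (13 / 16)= 39 / 8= 4.88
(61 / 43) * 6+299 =13223 / 43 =307.51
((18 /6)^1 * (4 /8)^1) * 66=99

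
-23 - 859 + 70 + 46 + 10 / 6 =-2293 / 3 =-764.33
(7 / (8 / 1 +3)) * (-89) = -56.64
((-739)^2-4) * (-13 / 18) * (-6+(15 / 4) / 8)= 2181623.64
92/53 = 1.74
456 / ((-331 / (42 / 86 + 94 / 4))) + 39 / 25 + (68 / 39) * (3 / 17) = -144228869 / 4625725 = -31.18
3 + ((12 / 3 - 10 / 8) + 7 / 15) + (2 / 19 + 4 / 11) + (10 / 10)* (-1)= 71297 / 12540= 5.69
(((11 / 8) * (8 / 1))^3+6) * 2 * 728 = 1946672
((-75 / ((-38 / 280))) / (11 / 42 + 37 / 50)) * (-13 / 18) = -1990625 / 4997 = -398.36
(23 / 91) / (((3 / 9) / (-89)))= -6141 / 91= -67.48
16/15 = 1.07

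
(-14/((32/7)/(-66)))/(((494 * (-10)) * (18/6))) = -0.01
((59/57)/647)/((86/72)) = 708/528599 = 0.00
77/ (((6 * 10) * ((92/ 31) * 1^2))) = 2387/ 5520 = 0.43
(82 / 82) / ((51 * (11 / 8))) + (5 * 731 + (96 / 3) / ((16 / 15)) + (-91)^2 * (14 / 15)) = 10672041 / 935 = 11413.95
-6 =-6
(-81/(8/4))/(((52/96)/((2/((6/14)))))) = -4536/13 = -348.92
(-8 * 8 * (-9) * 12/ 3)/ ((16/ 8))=1152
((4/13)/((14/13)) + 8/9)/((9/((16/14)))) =592/3969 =0.15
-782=-782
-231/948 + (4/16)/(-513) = -9895/40527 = -0.24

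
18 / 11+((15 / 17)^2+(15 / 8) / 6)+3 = 291319 / 50864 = 5.73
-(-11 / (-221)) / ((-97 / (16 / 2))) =88 / 21437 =0.00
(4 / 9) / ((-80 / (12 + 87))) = -11 / 20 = -0.55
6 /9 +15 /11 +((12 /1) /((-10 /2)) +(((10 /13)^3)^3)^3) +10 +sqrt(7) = sqrt(7) +1895100401802349814312560867897913 /196767993264561182732267176339305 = 12.28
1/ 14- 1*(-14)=197/ 14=14.07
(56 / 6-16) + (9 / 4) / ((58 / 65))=-2885 / 696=-4.15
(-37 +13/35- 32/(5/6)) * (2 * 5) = -5252/7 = -750.29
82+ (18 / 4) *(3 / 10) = 1667 / 20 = 83.35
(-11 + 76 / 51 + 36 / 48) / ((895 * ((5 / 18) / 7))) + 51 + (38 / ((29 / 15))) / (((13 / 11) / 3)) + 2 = 5887902971 / 57360550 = 102.65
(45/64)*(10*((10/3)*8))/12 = 125/8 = 15.62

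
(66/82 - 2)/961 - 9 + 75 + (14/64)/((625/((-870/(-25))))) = 130044845209/1970050000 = 66.01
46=46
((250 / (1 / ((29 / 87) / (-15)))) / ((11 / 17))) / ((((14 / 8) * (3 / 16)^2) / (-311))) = 270694400 / 6237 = 43401.38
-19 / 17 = -1.12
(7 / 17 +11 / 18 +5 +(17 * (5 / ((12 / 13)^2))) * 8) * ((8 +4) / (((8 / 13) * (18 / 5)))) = 666380 / 153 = 4355.42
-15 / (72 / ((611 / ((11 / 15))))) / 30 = -3055 / 528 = -5.79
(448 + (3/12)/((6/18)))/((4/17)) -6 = 1901.19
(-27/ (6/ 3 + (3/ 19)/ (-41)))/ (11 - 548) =7011/ 278345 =0.03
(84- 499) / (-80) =5.19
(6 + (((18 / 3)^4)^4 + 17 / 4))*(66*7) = 2606705554498815 / 2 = 1303352777249407.50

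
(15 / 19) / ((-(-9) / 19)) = 5 / 3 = 1.67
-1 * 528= -528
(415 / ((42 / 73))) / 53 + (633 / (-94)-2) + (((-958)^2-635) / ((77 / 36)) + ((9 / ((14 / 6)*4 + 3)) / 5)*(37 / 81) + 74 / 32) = 6579668137079 / 15344560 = 428794.84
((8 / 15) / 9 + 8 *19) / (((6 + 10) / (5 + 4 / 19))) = 14113 / 285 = 49.52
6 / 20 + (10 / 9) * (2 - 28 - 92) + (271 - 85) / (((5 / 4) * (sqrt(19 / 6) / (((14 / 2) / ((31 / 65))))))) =-11773 / 90 + 2184 * sqrt(114) / 19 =1096.49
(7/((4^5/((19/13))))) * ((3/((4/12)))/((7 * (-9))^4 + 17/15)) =17955/3145551478784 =0.00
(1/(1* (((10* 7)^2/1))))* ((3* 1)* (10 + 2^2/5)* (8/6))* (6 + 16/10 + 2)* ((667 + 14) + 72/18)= 355104/6125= 57.98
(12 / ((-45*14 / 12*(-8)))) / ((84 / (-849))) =-283 / 980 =-0.29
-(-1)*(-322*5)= -1610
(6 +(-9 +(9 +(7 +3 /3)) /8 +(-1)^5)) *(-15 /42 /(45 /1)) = 5 /336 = 0.01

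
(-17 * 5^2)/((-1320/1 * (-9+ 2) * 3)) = -85/5544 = -0.02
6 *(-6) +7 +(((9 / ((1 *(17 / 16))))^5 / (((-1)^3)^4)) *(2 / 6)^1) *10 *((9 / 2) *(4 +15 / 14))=32970708218309 / 9938999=3317306.72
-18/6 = -3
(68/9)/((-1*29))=-68/261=-0.26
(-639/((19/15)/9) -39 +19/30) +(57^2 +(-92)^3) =-444610049/570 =-780017.63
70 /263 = 0.27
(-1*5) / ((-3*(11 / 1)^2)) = 5 / 363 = 0.01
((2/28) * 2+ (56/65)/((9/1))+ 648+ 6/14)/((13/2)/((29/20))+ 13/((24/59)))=616259744/34620495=17.80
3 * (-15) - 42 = -87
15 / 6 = 5 / 2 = 2.50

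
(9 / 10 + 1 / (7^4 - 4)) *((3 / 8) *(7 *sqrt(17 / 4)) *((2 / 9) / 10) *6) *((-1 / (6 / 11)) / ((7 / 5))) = -237413 *sqrt(17) / 1150560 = -0.85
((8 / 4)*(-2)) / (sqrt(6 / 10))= -4*sqrt(15) / 3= -5.16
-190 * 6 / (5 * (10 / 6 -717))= 342 / 1073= 0.32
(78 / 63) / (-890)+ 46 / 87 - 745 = -744.47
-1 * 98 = -98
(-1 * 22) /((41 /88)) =-47.22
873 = 873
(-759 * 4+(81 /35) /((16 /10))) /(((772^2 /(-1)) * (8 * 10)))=33987 /534001664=0.00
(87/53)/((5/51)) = 16.74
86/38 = 43/19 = 2.26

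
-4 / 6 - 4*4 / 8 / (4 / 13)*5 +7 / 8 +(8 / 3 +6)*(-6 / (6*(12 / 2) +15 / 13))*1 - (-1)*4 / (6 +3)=-385397 / 11592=-33.25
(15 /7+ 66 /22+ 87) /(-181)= -645 /1267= -0.51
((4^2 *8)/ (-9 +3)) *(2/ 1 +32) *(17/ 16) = -2312/ 3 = -770.67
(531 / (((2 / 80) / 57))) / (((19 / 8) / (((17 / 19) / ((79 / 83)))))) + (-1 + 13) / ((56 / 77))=1438592253 / 3002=479211.28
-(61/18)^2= -3721/324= -11.48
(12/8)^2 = 2.25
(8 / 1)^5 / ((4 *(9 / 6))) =16384 / 3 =5461.33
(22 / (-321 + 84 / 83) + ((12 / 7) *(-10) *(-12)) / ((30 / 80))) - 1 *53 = 92120389 / 185913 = 495.50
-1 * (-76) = 76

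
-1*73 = -73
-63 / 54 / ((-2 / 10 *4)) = 35 / 24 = 1.46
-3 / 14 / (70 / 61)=-0.19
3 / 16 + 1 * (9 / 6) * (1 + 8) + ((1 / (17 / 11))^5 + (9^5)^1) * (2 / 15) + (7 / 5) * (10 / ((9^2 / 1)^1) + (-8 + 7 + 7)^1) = 14528738151739 / 1840134672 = 7895.48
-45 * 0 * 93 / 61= 0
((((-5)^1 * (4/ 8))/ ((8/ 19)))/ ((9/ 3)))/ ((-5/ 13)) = 247/ 48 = 5.15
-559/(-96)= 5.82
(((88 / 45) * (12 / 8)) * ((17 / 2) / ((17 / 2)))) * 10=88 / 3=29.33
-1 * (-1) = 1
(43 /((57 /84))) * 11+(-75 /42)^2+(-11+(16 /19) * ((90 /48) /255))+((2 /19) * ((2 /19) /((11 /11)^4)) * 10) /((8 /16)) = 829329413 /1202852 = 689.47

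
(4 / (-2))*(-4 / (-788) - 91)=35852 / 197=181.99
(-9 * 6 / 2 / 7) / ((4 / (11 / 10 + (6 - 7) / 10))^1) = -27 / 28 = -0.96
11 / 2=5.50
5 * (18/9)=10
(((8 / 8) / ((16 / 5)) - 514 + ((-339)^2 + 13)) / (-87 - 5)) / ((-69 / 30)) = 9153625 / 16928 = 540.74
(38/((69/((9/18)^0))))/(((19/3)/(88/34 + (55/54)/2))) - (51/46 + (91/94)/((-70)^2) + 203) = -141597262841/694650600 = -203.84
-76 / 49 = -1.55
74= 74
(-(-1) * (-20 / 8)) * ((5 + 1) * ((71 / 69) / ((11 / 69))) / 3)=-355 / 11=-32.27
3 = 3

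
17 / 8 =2.12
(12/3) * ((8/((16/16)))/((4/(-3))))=-24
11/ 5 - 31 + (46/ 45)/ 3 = -3842/ 135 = -28.46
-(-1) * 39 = 39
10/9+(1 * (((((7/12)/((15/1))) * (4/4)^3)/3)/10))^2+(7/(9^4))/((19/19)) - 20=-4956919559/262440000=-18.89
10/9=1.11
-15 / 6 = -5 / 2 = -2.50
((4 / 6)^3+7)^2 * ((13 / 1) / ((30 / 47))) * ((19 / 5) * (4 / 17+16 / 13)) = 69312874 / 11475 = 6040.34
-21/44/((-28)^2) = -3/4928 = -0.00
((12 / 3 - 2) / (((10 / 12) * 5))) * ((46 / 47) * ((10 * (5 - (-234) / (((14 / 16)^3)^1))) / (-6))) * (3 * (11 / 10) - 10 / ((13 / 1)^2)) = -61233495332 / 68111225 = -899.02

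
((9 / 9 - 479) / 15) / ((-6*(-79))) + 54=53.93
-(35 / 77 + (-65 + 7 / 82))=58143 / 902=64.46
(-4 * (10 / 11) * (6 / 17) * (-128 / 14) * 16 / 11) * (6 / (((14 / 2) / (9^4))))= 9674588160 / 100793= 95984.72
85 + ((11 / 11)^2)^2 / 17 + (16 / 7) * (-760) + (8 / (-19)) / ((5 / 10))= -3737266 / 2261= -1652.93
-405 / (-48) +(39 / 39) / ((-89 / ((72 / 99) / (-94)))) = 6211819 / 736208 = 8.44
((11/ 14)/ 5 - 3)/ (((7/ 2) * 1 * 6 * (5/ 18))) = -597/ 1225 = -0.49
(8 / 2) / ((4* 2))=1 / 2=0.50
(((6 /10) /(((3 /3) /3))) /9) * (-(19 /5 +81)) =-424 /25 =-16.96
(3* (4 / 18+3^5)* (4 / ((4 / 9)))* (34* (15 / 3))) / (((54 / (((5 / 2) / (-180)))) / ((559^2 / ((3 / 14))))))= -406992440855 / 972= -418716502.94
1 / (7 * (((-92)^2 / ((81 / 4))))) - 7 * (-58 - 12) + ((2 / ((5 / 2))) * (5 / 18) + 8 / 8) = 1047742361 / 2132928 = 491.22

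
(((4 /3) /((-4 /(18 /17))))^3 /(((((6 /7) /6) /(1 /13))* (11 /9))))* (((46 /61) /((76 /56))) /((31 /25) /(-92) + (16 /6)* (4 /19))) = -0.02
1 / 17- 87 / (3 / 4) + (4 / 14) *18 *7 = -1359 / 17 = -79.94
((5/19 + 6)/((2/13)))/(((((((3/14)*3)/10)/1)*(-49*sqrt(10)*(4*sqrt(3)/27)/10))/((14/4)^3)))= -379015*sqrt(30)/304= -6828.79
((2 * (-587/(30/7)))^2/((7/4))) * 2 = 19295864/225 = 85759.40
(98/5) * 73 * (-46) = -65816.80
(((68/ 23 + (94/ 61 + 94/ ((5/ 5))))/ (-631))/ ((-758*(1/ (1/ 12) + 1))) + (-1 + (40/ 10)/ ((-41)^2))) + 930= 6811678468534359/ 7332250705091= 929.00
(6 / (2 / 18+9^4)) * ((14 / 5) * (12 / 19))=4536 / 2804875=0.00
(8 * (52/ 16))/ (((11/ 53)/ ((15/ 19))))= 20670/ 209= 98.90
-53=-53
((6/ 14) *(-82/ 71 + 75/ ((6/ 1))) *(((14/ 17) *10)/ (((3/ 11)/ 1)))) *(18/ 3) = 1063260/ 1207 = 880.91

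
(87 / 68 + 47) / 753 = 3283 / 51204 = 0.06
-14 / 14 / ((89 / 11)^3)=-1331 / 704969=-0.00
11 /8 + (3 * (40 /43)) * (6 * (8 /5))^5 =48922657481 /215000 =227547.24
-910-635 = -1545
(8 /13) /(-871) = -8 /11323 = -0.00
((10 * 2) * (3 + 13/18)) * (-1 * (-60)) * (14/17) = 3678.43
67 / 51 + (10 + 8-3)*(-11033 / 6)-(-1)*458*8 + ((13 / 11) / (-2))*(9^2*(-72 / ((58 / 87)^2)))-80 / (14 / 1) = -126991259 / 7854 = -16168.99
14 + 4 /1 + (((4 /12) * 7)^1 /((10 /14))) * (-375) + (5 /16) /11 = -212427 /176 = -1206.97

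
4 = 4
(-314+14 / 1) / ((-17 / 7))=2100 / 17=123.53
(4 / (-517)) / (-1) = 4 / 517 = 0.01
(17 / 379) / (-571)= -17 / 216409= -0.00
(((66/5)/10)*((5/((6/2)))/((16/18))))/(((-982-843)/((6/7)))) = -297/255500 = -0.00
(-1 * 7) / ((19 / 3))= -21 / 19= -1.11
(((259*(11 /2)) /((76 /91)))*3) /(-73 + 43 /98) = -2931621 /41572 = -70.52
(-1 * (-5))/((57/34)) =170/57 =2.98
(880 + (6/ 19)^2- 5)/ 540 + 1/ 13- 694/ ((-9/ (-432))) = -33310.30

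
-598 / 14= -299 / 7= -42.71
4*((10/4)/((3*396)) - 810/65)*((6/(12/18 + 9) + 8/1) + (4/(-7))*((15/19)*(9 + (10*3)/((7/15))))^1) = 6682868155/5486481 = 1218.06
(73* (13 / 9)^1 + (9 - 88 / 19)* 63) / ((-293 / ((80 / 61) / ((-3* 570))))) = 520736 / 522624393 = 0.00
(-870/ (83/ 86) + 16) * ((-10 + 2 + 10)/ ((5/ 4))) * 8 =-4703488/ 415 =-11333.71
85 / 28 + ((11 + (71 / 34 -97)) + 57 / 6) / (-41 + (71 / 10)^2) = -4.87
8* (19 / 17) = 152 / 17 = 8.94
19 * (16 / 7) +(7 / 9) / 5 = 13729 / 315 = 43.58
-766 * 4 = -3064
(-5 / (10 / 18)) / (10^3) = -9 / 1000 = -0.01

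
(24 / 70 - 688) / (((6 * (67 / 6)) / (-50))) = 240680 / 469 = 513.18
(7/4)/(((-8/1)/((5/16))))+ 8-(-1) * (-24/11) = 32383/5632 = 5.75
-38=-38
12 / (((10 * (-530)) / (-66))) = 198 / 1325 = 0.15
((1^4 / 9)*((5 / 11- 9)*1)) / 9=-94 / 891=-0.11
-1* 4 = -4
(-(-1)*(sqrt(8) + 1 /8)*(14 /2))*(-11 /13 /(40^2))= -77*sqrt(2) /10400-77 /166400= -0.01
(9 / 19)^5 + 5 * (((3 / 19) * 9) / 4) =17829531 / 9904396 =1.80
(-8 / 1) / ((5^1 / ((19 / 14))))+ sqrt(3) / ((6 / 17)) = -76 / 35+ 17*sqrt(3) / 6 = 2.74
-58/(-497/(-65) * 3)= -3770/1491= -2.53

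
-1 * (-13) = 13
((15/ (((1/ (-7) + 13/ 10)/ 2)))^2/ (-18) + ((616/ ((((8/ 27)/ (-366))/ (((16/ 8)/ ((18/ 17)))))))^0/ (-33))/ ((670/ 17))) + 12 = -25.34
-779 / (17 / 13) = -10127 / 17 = -595.71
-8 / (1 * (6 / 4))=-16 / 3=-5.33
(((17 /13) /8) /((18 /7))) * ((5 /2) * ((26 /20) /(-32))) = -119 /18432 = -0.01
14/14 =1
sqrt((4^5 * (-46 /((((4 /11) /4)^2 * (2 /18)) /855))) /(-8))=1584 * sqrt(2185)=74042.47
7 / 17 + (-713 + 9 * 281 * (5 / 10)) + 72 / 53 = 996993 / 1802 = 553.27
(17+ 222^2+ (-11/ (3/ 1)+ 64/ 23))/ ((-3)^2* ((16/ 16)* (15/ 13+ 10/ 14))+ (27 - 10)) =309555428/ 212313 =1458.01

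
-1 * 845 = -845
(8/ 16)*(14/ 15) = 7/ 15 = 0.47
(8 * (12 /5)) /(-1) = -96 /5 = -19.20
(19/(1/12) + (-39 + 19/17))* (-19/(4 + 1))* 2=-122816/85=-1444.89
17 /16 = 1.06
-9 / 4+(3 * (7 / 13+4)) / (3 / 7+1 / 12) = 54441 / 2236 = 24.35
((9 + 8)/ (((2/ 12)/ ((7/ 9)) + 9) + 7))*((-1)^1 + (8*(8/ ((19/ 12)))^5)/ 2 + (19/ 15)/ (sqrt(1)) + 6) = 116490616504108/ 8431117095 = 13816.75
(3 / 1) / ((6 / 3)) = 3 / 2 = 1.50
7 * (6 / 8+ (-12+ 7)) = -119 / 4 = -29.75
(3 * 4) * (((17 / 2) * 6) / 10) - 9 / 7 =2097 / 35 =59.91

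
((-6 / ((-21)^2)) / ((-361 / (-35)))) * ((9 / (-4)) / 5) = 3 / 5054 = 0.00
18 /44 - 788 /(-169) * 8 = 140209 /3718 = 37.71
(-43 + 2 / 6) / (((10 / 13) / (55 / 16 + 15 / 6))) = -988 / 3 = -329.33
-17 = -17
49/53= 0.92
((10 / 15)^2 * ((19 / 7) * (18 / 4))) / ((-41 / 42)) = -228 / 41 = -5.56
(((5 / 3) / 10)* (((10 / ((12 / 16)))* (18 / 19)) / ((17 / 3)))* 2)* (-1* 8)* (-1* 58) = 111360 / 323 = 344.77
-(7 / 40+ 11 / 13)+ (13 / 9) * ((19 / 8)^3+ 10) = 1090711 / 33280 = 32.77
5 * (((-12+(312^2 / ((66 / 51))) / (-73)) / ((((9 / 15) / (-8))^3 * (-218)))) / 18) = -3148.46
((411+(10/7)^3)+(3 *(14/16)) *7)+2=1191693/2744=434.29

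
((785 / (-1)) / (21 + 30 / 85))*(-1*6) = 26690 / 121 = 220.58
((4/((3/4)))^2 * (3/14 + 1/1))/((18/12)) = 4352/189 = 23.03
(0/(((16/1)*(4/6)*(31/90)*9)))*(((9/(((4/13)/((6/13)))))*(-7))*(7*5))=0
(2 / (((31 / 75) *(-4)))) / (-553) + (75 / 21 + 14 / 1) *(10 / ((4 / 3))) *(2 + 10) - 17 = 53638073 / 34286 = 1564.43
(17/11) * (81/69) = 459/253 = 1.81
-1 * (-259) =259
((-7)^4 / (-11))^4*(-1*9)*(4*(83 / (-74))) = 49649998270983894 / 541717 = 91653018589.01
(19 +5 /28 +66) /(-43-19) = -2385 /1736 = -1.37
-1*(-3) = 3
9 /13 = 0.69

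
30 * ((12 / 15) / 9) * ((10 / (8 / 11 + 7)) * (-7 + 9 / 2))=-440 / 51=-8.63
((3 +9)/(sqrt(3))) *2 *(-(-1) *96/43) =768 *sqrt(3)/43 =30.94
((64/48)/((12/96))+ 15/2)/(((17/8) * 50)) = 218/1275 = 0.17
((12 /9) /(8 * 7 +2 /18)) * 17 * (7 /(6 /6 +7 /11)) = 1.73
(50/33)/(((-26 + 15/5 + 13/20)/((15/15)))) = -1000/14751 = -0.07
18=18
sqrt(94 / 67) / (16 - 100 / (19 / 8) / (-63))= 1197 * sqrt(6298) / 1336784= 0.07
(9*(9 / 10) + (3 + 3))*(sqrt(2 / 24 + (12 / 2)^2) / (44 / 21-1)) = 77.33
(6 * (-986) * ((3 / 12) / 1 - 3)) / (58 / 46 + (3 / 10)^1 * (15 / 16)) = 11973984 / 1135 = 10549.77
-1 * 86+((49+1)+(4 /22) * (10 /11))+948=110372 /121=912.17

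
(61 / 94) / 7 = 61 / 658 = 0.09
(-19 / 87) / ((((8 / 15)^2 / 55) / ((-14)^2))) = -3840375 / 464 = -8276.67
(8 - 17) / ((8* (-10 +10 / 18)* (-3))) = -27 / 680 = -0.04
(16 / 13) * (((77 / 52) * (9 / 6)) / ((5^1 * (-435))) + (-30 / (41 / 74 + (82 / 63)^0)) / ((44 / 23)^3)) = -553631549 / 163080775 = -3.39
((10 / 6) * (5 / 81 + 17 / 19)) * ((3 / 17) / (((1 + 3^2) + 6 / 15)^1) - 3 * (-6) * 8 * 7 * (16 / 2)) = 230115920 / 17901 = 12854.92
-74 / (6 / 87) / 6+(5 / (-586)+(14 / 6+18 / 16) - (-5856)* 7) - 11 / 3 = 286996663 / 7032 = 40812.95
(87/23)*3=261/23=11.35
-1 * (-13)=13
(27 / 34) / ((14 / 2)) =27 / 238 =0.11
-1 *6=-6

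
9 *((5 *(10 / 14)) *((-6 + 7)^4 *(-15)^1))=-3375 / 7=-482.14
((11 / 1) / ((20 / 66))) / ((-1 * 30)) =-121 / 100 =-1.21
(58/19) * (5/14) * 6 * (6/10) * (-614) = -320508/133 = -2409.83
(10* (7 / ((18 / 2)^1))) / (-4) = -35 / 18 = -1.94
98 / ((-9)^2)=98 / 81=1.21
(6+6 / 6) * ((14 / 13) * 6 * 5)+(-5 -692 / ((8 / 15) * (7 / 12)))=-182285 / 91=-2003.13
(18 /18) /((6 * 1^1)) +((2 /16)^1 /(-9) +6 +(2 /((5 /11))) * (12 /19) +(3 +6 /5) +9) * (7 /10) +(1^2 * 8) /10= 1117807 /68400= 16.34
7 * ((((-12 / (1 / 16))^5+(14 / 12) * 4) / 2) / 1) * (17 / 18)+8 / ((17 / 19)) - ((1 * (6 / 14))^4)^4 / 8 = -105249954530930435934875049479 / 122031321051574872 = -862483120103.63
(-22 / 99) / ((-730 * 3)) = 1 / 9855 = 0.00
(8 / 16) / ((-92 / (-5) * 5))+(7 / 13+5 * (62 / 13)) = 58341 / 2392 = 24.39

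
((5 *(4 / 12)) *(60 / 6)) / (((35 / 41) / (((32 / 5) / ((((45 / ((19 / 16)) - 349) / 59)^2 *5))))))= 3297425984 / 3668691705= 0.90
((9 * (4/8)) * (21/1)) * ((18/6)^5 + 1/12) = 183771/8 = 22971.38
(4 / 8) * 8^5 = 16384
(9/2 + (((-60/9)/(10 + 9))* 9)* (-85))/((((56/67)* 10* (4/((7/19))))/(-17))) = -11812569/231040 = -51.13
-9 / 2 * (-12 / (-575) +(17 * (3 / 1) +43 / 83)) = -231.93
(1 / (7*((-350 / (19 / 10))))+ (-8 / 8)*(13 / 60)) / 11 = -7991 / 404250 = -0.02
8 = 8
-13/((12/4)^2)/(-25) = 13/225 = 0.06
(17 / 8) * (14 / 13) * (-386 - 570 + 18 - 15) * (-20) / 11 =567035 / 143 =3965.28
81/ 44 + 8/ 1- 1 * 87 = -3395/ 44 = -77.16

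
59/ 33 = 1.79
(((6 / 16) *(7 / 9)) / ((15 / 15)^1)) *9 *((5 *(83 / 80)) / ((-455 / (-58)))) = 7221 / 4160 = 1.74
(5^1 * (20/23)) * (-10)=-1000/23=-43.48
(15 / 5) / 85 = 0.04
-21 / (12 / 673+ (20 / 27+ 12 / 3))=-4.41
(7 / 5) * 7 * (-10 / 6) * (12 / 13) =-196 / 13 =-15.08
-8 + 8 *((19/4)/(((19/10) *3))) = -4/3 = -1.33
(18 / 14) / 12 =3 / 28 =0.11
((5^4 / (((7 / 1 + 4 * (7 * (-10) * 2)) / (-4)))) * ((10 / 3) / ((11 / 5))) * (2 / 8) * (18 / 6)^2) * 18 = 1687500 / 6083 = 277.41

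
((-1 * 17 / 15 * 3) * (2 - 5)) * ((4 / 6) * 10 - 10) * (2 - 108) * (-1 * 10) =-36040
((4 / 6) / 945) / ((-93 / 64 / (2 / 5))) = -256 / 1318275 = -0.00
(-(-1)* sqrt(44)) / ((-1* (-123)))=2* sqrt(11) / 123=0.05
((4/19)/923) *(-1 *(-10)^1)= 40/17537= 0.00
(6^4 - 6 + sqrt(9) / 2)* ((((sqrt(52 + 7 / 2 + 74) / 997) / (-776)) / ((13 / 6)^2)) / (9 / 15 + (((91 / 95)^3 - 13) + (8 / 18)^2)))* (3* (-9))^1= -0.01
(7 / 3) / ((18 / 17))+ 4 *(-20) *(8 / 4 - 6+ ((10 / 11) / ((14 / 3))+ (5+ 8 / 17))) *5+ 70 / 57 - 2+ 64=-806794903 / 1343034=-600.73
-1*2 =-2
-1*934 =-934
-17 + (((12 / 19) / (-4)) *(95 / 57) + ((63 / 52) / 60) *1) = -340721 / 19760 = -17.24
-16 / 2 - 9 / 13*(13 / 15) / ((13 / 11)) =-553 / 65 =-8.51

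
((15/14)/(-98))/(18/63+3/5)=-75/6076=-0.01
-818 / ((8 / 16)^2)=-3272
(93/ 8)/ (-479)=-93/ 3832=-0.02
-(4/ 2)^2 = -4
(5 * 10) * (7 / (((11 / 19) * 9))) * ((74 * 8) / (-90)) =-393680 / 891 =-441.84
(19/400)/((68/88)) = 209/3400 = 0.06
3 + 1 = 4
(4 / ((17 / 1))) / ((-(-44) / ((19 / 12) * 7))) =133 / 2244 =0.06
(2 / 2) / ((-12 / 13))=-13 / 12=-1.08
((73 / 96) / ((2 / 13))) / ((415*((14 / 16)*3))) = 949 / 209160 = 0.00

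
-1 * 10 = -10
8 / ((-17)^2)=0.03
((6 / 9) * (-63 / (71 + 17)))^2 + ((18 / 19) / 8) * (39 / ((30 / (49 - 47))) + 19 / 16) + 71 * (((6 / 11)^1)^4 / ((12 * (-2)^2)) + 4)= 25352766067 / 89017280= 284.81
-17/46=-0.37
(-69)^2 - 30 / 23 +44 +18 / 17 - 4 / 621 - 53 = 4751.75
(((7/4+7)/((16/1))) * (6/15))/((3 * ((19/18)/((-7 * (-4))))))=147/76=1.93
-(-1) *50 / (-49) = -50 / 49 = -1.02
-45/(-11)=45/11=4.09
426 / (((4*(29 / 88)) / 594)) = 191964.41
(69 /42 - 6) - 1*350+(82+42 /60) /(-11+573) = -13934621 /39340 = -354.21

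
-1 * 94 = -94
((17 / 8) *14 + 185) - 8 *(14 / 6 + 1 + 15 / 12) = 2137 / 12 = 178.08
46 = 46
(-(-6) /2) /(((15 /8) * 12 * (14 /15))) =0.14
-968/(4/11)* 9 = -23958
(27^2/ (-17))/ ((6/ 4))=-486/ 17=-28.59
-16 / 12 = -4 / 3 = -1.33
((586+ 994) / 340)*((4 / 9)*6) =632 / 51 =12.39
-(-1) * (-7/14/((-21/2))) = 1/21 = 0.05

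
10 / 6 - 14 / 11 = 13 / 33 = 0.39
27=27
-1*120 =-120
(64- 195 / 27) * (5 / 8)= 2555 / 72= 35.49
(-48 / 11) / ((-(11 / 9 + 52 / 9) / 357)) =2448 / 11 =222.55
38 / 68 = 0.56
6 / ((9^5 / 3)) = 2 / 6561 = 0.00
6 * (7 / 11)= 42 / 11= 3.82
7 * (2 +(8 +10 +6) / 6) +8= 50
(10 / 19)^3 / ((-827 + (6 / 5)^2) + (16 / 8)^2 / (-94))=-1175000 / 6653799297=-0.00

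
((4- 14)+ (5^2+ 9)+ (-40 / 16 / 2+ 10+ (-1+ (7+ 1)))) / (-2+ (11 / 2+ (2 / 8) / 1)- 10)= -159 / 25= -6.36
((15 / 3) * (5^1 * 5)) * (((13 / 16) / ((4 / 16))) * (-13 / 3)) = -21125 / 12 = -1760.42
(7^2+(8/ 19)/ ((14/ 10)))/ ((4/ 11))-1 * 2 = 71063/ 532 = 133.58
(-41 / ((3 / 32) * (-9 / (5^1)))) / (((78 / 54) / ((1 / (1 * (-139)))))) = -6560 / 5421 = -1.21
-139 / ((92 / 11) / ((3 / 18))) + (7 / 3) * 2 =1.90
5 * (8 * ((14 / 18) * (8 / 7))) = 320 / 9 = 35.56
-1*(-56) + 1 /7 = 393 /7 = 56.14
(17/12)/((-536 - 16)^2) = 17/3656448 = 0.00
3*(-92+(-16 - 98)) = -618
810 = 810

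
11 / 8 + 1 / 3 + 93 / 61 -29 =-37723 / 1464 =-25.77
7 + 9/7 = 58/7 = 8.29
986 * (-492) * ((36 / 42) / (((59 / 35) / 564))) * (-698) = 5729250337920 / 59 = 97105937930.85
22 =22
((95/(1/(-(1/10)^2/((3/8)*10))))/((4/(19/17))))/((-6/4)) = 361/7650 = 0.05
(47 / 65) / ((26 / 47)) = 2209 / 1690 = 1.31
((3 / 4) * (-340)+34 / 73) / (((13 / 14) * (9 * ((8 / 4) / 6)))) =-260134 / 2847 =-91.37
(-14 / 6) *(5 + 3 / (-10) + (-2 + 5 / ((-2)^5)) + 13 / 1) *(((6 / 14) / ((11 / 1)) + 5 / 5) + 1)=-130153 / 1760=-73.95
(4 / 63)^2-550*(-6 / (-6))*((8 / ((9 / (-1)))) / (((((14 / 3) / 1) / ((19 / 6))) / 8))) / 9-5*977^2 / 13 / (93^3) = 294.43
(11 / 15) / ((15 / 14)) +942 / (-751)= -96296 / 168975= -0.57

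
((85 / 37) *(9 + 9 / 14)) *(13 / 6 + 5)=164475 / 1036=158.76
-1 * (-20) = 20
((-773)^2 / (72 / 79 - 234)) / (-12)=47204791 / 220968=213.63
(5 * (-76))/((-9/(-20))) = -7600/9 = -844.44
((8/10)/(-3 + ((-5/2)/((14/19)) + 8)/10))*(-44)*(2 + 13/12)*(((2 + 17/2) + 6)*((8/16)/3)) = 250712/2133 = 117.54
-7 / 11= -0.64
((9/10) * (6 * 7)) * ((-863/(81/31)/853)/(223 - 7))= -187271/2763720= -0.07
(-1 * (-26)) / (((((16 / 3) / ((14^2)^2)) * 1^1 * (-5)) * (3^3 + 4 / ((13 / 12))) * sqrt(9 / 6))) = -115934 * sqrt(6) / 285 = -996.42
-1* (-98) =98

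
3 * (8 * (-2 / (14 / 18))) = -432 / 7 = -61.71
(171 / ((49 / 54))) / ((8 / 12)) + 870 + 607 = 86224 / 49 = 1759.67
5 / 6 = 0.83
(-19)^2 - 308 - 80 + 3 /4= -105 /4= -26.25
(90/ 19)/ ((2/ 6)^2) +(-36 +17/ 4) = 827/ 76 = 10.88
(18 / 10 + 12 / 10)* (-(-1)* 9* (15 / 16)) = 405 / 16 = 25.31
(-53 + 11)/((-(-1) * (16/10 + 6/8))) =-17.87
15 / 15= 1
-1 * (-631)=631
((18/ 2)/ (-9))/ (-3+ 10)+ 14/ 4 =47/ 14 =3.36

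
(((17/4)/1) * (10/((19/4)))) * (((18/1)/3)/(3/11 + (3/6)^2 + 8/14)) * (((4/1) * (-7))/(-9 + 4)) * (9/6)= 2638944/6403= 412.14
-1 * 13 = -13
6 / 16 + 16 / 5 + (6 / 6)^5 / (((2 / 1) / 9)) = 323 / 40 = 8.08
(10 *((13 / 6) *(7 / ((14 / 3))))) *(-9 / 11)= -585 / 22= -26.59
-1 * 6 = -6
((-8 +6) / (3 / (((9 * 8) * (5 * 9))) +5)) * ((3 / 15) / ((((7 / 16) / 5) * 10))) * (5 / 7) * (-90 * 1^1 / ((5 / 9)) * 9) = 25194240 / 264649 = 95.20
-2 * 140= -280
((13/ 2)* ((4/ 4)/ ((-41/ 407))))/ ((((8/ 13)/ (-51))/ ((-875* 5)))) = -15347206875/ 656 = -23395132.43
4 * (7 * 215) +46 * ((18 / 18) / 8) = 24103 / 4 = 6025.75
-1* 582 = -582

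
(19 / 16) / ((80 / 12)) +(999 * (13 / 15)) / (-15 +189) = 47829 / 9280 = 5.15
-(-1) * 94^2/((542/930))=4108740/271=15161.40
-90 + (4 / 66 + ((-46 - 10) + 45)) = -3331 / 33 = -100.94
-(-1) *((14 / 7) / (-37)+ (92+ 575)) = 666.95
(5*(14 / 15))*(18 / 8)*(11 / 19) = 231 / 38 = 6.08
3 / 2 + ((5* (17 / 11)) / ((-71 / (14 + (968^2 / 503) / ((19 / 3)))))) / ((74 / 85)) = -20448179863 / 552337258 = -37.02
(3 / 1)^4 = 81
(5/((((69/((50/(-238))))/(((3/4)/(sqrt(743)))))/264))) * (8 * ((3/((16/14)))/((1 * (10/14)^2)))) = -48510 * sqrt(743)/290513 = -4.55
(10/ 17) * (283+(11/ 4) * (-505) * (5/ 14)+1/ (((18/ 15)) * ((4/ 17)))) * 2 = -87965/ 357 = -246.40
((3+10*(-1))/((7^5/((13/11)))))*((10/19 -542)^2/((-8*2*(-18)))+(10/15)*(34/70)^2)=-52681540262/105116440275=-0.50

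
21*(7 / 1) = 147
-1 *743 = -743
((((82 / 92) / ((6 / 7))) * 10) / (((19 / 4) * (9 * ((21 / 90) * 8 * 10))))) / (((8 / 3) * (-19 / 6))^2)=1845 / 10096448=0.00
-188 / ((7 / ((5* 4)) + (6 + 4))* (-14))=1880 / 1449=1.30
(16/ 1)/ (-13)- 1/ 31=-1.26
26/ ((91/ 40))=80/ 7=11.43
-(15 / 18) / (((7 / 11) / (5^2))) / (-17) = 1.93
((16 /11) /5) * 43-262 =-13722 /55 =-249.49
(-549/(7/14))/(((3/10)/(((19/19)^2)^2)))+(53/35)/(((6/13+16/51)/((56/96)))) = -37613087/10280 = -3658.86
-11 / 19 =-0.58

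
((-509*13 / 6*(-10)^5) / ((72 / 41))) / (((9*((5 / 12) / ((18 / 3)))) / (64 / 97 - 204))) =-53510620280000 / 2619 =-20431699228.71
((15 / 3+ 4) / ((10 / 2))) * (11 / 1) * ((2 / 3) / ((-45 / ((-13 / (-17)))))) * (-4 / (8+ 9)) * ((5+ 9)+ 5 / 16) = 32747 / 43350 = 0.76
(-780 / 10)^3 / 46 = -237276 / 23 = -10316.35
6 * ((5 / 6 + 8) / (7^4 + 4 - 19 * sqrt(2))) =1007 * sqrt(2) / 5783303 + 127465 / 5783303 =0.02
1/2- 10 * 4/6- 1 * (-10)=23/6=3.83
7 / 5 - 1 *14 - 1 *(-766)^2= -2933843 / 5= -586768.60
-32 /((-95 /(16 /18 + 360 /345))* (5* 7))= 0.02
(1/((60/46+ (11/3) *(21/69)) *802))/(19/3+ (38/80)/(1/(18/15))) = 10350/138688657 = 0.00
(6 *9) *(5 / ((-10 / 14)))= -378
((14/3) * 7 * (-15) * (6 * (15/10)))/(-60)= 147/2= 73.50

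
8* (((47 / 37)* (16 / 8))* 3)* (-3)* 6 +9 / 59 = -2395539 / 2183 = -1097.36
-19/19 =-1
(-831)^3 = -573856191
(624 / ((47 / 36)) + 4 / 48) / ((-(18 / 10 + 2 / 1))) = -1348075 / 10716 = -125.80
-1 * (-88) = 88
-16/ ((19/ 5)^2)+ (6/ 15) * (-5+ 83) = 54316/ 1805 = 30.09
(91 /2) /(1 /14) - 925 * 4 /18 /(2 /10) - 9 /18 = -7043 /18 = -391.28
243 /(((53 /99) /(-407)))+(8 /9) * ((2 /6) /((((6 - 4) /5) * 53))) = -264362353 /1431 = -184739.59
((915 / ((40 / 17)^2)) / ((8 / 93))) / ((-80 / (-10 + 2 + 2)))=14755473 / 102400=144.10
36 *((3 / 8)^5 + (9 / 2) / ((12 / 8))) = 886923 / 8192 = 108.27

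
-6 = -6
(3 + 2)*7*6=210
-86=-86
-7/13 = -0.54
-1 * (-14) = 14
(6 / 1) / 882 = 1 / 147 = 0.01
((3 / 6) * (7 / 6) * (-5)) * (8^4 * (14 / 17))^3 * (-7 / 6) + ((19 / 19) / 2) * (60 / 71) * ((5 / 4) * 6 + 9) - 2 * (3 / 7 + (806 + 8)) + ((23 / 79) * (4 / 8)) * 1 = 453475176600452398265 / 3472184142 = 130602283189.75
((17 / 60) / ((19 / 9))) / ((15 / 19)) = 17 / 100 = 0.17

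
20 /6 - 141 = -413 /3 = -137.67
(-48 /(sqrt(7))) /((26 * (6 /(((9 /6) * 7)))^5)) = -7203 * sqrt(7) /1664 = -11.45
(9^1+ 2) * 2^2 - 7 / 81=3557 / 81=43.91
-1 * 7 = -7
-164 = -164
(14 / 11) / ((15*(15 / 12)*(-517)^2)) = 0.00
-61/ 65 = -0.94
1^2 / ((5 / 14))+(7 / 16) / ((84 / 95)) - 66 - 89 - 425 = -576.71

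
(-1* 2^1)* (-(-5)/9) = -10/9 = -1.11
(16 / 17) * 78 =1248 / 17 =73.41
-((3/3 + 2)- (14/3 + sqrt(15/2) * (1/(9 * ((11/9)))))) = sqrt(30)/22 + 5/3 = 1.92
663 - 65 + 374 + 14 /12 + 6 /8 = 11687 /12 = 973.92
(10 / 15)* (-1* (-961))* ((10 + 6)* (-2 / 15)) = -61504 / 45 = -1366.76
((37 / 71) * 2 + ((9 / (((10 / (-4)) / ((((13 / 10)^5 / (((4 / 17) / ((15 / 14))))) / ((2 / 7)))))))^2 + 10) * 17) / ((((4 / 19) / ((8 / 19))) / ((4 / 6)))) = 11688026406645225661 / 11360000000000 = 1028875.56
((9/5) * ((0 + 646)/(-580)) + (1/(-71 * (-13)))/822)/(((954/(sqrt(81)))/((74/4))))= -20401401251/58306556100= -0.35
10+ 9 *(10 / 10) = 19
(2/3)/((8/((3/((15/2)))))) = 1/30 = 0.03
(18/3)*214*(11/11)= 1284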